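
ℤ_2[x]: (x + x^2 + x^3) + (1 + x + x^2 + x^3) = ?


Add coefficients mod 2:
x^0: 0 + 1 = 1 (mod 2)
x^1: 1 + 1 = 0 (mod 2)
x^2: 1 + 1 = 0 (mod 2)
x^3: 1 + 1 = 0 (mod 2)
Result: 1

f + g = 1


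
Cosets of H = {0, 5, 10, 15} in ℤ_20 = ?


H = {0, 5, 10, 15}, |H| = 4
Number of cosets = |G|/|H| = 20/4 = 5
0 + H = {0, 5, 10, 15}
1 + H = {1, 6, 11, 16}
2 + H = {2, 7, 12, 17}
3 + H = {3, 8, 13, 18}
4 + H = {4, 9, 14, 19}

Cosets: 0+H={0,5,10,15}; 1+H={1,6,11,16}; 2+H={2,7,12,17}; 3+H={3,8,13,18}; 4+H={4,9,14,19}


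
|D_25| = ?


|D_n| = 2n (n rotations and n reflections)
|D_25| = 2×25 = 50

|D_25| = 50


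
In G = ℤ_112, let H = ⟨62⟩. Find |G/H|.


|⟨62⟩| = n / gcd(62, 112) = 112 / 2 = 56
H is normal (ℤ_112 is abelian).
|G/H| = |G| / |H| = 112 / 56 = 2

|G/H| = 2


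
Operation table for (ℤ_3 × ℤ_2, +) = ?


Elements: {(0,0), (0,1), (1,0), (1,1), (2,0), (2,1)}
Operation: componentwise addition mod (3, 2)
Entry (a, b) = ((a₁+b₁) mod 3, (a₂+b₂) mod 2)

Cayley table:
      | (0,0) | (0,1) | (1,0) | (1,1) | (2,0) | (2,1)
(0,0) | (0,0) | (0,1) | (1,0) | (1,1) | (2,0) | (2,1)
(0,1) | (0,1) | (0,0) | (1,1) | (1,0) | (2,1) | (2,0)
(1,0) | (1,0) | (1,1) | (2,0) | (2,1) | (0,0) | (0,1)
(1,1) | (1,1) | (1,0) | (2,1) | (2,0) | (0,1) | (0,0)
(2,0) | (2,0) | (2,1) | (0,0) | (0,1) | (1,0) | (1,1)
(2,1) | (2,1) | (2,0) | (0,1) | (0,0) | (1,1) | (1,0)


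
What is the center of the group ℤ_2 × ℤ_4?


Z(G) = {g ∈ G | gx = xg for all x ∈ G}
Direct product of abelian groups is abelian, so Z(G) = G

Z(ℤ_2 × ℤ_4) = ℤ_2 × ℤ_4


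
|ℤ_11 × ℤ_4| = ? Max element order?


|ℤ_11 × ℤ_4| = 11 × 4 = 44
Max element order = lcm(11,4) = 44
Cyclic? Yes (gcd=1)

|ℤ_11×ℤ_4| = 44, max element order = 44


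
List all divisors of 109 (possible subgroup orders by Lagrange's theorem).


Lagrange's theorem: |H| divides |G|
|G| = 109
Divisors of 109: 1, 109

Possible subgroup orders: {1, 109}


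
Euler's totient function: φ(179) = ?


Factor n: 179 = 179
φ(n) = n · ∏(1 - 1/p) over distinct primes p | n
φ(179) = 179 · (1 - 1/179) = 178

φ(179) = 178


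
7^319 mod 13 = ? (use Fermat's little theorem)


Fermat's little theorem: if p is prime and gcd(a,p)=1, then a^(p-1) ≡ 1 (mod p)
p = 13 is prime, gcd(7,13) = 1
Reduce exponent: 319 mod 12 = 7
So 7^319 ≡ 7^7 (mod 13)
7^7 mod 13 = 6

7^319 ≡ 6 (mod 13)


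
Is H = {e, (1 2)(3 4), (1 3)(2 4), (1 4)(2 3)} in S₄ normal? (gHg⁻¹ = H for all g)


H = {e, (1 2)(3 4), (1 3)(2 4), (1 4)(2 3)} in S₄
This is the Klein four-group V₄; it is normal in S₄ (it is a union of conjugacy classes)

Yes, normal subgroup


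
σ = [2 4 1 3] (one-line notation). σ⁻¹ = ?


To find σ⁻¹, swap domain and range:
σ(1) = 2 → σ⁻¹(2) = 1
σ(2) = 4 → σ⁻¹(4) = 2
σ(3) = 1 → σ⁻¹(1) = 3
σ(4) = 3 → σ⁻¹(3) = 4

σ⁻¹ = [3 1 4 2]


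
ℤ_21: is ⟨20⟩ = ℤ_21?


g generates ℤ_n iff gcd(g, n) = 1
gcd(20, 21) = 1
Since gcd = 1, 20 is a generator.

Yes, 20 generates ℤ_21


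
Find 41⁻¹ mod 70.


Use the extended Euclidean algorithm to write 1 = 41·s + 70·t; then s mod 70 is the inverse.
Euclidean algorithm:
  41 = 0·70 + 41
  70 = 1·41 + 29
  41 = 1·29 + 12
  29 = 2·12 + 5
  12 = 2·5 + 2
  5 = 2·2 + 1
  2 = 2·1 + 0
gcd(41,70) = 1
Back-substitution gives: 41·(-29) + 70·(17) = 1
So 41⁻¹ ≡ -29 ≡ 41 (mod 70)
Check: 41 × 41 = 1681 ≡ 1 (mod 70) ✓

41⁻¹ ≡ 41 (mod 70)


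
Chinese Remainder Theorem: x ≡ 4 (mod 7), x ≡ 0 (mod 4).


m₁ = 7, m₂ = 4, gcd = 1, so CRT applies. M = m₁·m₂ = 28
Let M₁ = M/m₁ = 4, M₂ = M/m₂ = 7
Find y₁ ≡ M₁⁻¹ (mod m₁): 4⁻¹ ≡ 2 (mod 7)
Find y₂ ≡ M₂⁻¹ (mod m₂): 7⁻¹ ≡ 3 (mod 4)
x = a₁·M₁·y₁ + a₂·M₂·y₂ = 4·4·2 + 0·7·3 = 32
Reduce mod 28: x ≡ 4
Check: 4 mod 7 = 4 ✓, 4 mod 4 = 0 ✓

x ≡ 4 (mod 28)


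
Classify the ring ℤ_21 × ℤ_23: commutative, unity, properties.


Direct product ring; commutative with unity (1,1); but (1,0)·(0,1) = (0,0) gives zero divisors, so not an integral domain
Commutative: Yes
Integral domain: No
Has unity: Yes

ℤ_21 × ℤ_23: Commutative=Yes, Unity=Yes


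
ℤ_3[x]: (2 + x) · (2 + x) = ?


Expand and collect like terms; reduce coefficients mod 3:
x^0: 2·2 = 4 ≡ 1 (mod 3)
x^1: 2·1 + 1·2 = 4 ≡ 1 (mod 3)
x^2: 1·1 = 1 ≡ 1 (mod 3)
Result: 1 + x + x^2

f · g = 1 + x + x^2


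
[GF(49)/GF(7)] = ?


GF(49) = GF(7^2), so the extension degree is 2

[GF(49)/GF(7)] = 2


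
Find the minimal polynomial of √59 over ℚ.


√59 satisfies x² - 59 = 0, irreducible over ℚ since 59 is squarefree

Minimal polynomial: x² - 59


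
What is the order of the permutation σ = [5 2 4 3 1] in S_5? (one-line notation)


Cycle decomposition: (1 5) (3 4)
Cycle lengths: 2, 2
Order = lcm(2, 2) = 2

ord(σ) = 2


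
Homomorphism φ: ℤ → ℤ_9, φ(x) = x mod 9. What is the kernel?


Kernel = preimage of identity
ker(φ) = {x ∈ ℤ : x ≡ 0 (mod 9)} = 9ℤ = {0, ±9, ±18, ...}

ker(φ) = 9ℤ


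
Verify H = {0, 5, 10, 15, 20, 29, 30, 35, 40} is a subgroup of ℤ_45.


Subgroup test for H = {0, 5, 10, 15, 20, 29, 30, 35, 40} in (ℤ_45, +):
(1) 0 ∈ H? Yes
(2) Closure: for all a,b ∈ H, (a+b) mod 45 ∈ H? No  [counterexample: 5 + 20 = 25 ∉ H]
(3) Inverses: for all a ∈ H, -a mod 45 ∈ H? No

No, H is not a subgroup of ℤ_45


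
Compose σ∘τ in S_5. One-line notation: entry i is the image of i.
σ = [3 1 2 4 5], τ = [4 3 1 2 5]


σ∘τ: apply τ first, then σ
1 →τ 4 →σ 4
2 →τ 3 →σ 2
3 →τ 1 →σ 3
4 →τ 2 →σ 1
5 →τ 5 →σ 5

σ∘τ = [4 2 3 1 5]


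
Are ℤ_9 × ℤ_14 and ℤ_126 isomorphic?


Comparing ℤ_9 × ℤ_14 and ℤ_126:
gcd(9,14) = 1, so ℤ_9 × ℤ_14 ≅ ℤ_126 (CRT)

Yes, ℤ_9 × ℤ_14 ≅ ℤ_126


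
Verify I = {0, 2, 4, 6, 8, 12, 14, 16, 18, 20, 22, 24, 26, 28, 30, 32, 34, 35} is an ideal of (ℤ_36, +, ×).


Check ideal conditions for I = {0, 2, 4, 6, 8, 12, 14, 16, 18, 20, 22, 24, 26, 28, 30, 32, 34, 35} in ℤ_36:
(1) I is an additive subgroup? No
(2) For r ∈ ℤ_36 and a ∈ I: r·a ∈ I? No  [counterexample: r=3, a=35, r·a mod 36 = 33 ∉ I]

No, I is not an ideal of ℤ_36


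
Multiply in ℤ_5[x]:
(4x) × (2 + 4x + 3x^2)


Expand and collect like terms; reduce coefficients mod 5:
x^0: 0·2 = 0 ≡ 0 (mod 5)
x^1: 0·4 + 4·2 = 8 ≡ 3 (mod 5)
x^2: 0·3 + 4·4 = 16 ≡ 1 (mod 5)
x^3: 4·3 = 12 ≡ 2 (mod 5)
Result: 3x + x^2 + 2x^3

f · g = 3x + x^2 + 2x^3


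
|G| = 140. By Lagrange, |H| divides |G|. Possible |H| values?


Lagrange's theorem: |H| divides |G|
|G| = 140
Divisors of 140: 1, 2, 4, 5, 7, 10, 14, 20, 28, 35, 70, 140

Possible subgroup orders: {1, 2, 4, 5, 7, 10, 14, 20, 28, 35, 70, 140}


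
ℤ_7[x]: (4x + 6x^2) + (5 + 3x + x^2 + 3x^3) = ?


Add coefficients mod 7:
x^0: 0 + 5 = 5 (mod 7)
x^1: 4 + 3 = 0 (mod 7)
x^2: 6 + 1 = 0 (mod 7)
x^3: 0 + 3 = 3 (mod 7)
Result: 5 + 3x^3

f + g = 5 + 3x^3


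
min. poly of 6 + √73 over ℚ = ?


Let α = 6 + √73. Then α - 6 = √73, so (α - 6)² = 73, giving α² - 12α - 37 = 0. Degree 2 and α ∉ ℚ, so this is the minimal polynomial.

Minimal polynomial: x² - 12x - 37


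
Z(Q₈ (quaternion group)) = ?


Z(G) = {g ∈ G | gx = xg for all x ∈ G}
In Q₈ = {±1, ±i, ±j, ±k}, only ±1 commute with every element

Z(Q₈ (quaternion group)) = {1, -1}


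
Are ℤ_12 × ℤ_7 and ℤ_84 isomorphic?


Comparing ℤ_12 × ℤ_7 and ℤ_84:
gcd(12,7) = 1, so ℤ_12 × ℤ_7 ≅ ℤ_84 (CRT)

Yes, ℤ_12 × ℤ_7 ≅ ℤ_84


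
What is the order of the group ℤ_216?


ℤ_n has n elements.

|ℤ_216| = 216


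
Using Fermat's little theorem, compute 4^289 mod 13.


Fermat's little theorem: if p is prime and gcd(a,p)=1, then a^(p-1) ≡ 1 (mod p)
p = 13 is prime, gcd(4,13) = 1
Reduce exponent: 289 mod 12 = 1
So 4^289 ≡ 4^1 (mod 13)
4^1 mod 13 = 4

4^289 ≡ 4 (mod 13)


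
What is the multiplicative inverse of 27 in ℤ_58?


Use the extended Euclidean algorithm to write 1 = 27·s + 58·t; then s mod 58 is the inverse.
Euclidean algorithm:
  27 = 0·58 + 27
  58 = 2·27 + 4
  27 = 6·4 + 3
  4 = 1·3 + 1
  3 = 3·1 + 0
gcd(27,58) = 1
Back-substitution gives: 27·(-15) + 58·(7) = 1
So 27⁻¹ ≡ -15 ≡ 43 (mod 58)
Check: 27 × 43 = 1161 ≡ 1 (mod 58) ✓

27⁻¹ ≡ 43 (mod 58)


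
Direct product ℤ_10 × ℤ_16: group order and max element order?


|ℤ_10 × ℤ_16| = 10 × 16 = 160
Max element order = lcm(10,16) = 80
Cyclic? No (gcd=2)

|ℤ_10×ℤ_16| = 160, max element order = 80


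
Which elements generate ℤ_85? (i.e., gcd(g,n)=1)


g generates ℤ_n iff gcd(g,n) = 1
Prime factors of 85: 5, 17
Generators are g ∈ {1,...,84} not divisible by any of these primes.
Generators: {1, 2, 3, 4, 6, 7, 8, 9, 11, 12, 13, 14, 16, 18, 19, 21, 22, 23, 24, 26, 27, 28, 29, 31, 32, 33, 36, 37, 38, 39, 41, 42, 43, 44, 46, 47, 48, 49, 52, 53, 54, 56, 57, 58, 59, 61, 62, 63, 64, 66, 67, 69, 71, 72, 73, 74, 76, 77, 78, 79, 81, 82, 83, 84}
Number of generators = φ(85) = 64

Generators of ℤ_85 = {1, 2, 3, 4, 6, 7, 8, 9, 11, 12, 13, 14, 16, 18, 19, 21, 22, 23, 24, 26, 27, 28, 29, 31, 32, 33, 36, 37, 38, 39, 41, 42, 43, 44, 46, 47, 48, 49, 52, 53, 54, 56, 57, 58, 59, 61, 62, 63, 64, 66, 67, 69, 71, 72, 73, 74, 76, 77, 78, 79, 81, 82, 83, 84}


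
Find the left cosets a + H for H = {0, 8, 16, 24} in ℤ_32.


H = {0, 8, 16, 24}, |H| = 4
Number of cosets = |G|/|H| = 32/4 = 8
0 + H = {0, 8, 16, 24}
1 + H = {1, 9, 17, 25}
2 + H = {2, 10, 18, 26}
3 + H = {3, 11, 19, 27}
4 + H = {4, 12, 20, 28}
5 + H = {5, 13, 21, 29}
6 + H = {6, 14, 22, 30}
7 + H = {7, 15, 23, 31}

Cosets: 0+H={0,8,16,24}; 1+H={1,9,17,25}; 2+H={2,10,18,26}; 3+H={3,11,19,27}; 4+H={4,12,20,28}; 5+H={5,13,21,29}; 6+H={6,14,22,30}; 7+H={7,15,23,31}


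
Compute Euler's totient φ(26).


φ(n) = count of k ∈ {1,...,n} with gcd(k,n)=1
Coprimes to 26: {1, 3, 5, 7, 9, 11, 15, 17, 19, 21, 23, 25}
Count: 12

φ(26) = 12


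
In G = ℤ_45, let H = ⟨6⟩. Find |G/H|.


|⟨6⟩| = n / gcd(6, 45) = 45 / 3 = 15
H is normal (ℤ_45 is abelian).
|G/H| = |G| / |H| = 45 / 15 = 3

|G/H| = 3


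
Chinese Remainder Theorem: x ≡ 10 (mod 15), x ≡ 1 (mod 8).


m₁ = 15, m₂ = 8, gcd = 1, so CRT applies. M = m₁·m₂ = 120
Let M₁ = M/m₁ = 8, M₂ = M/m₂ = 15
Find y₁ ≡ M₁⁻¹ (mod m₁): 8⁻¹ ≡ 2 (mod 15)
Find y₂ ≡ M₂⁻¹ (mod m₂): 15⁻¹ ≡ 7 (mod 8)
x = a₁·M₁·y₁ + a₂·M₂·y₂ = 10·8·2 + 1·15·7 = 265
Reduce mod 120: x ≡ 25
Check: 25 mod 15 = 10 ✓, 25 mod 8 = 1 ✓

x ≡ 25 (mod 120)


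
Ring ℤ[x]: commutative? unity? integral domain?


Polynomial ring over ℤ (an integral domain) is a commutative integral domain with unity 1
Commutative: Yes
Integral domain: Yes
Has unity: Yes

ℤ[x]: Commutative=Yes, Unity=Yes


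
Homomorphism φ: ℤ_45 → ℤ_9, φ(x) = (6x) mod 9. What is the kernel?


Kernel = preimage of identity
ker(φ) = {x ∈ ℤ_45 : 6x ≡ 0 (mod 9)}. Since 9 | 45, φ is well-defined. The kernel is the cyclic subgroup ⟨3⟩ of ℤ_45 (order 15), i.e. {0, 3, 6, 9, 12, 15, 18, 21, 24, 27, 30, 33, 36, 39, 42}

ker(φ) = {0, 3, 6, 9, 12, 15, 18, 21, 24, 27, 30, 33, 36, 39, 42}


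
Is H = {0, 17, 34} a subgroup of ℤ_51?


Subgroup test for H = {0, 17, 34} in (ℤ_51, +):
(1) 0 ∈ H? Yes
(2) Closure: for all a,b ∈ H, (a+b) mod 51 ∈ H? Yes
(3) Inverses: for all a ∈ H, -a mod 51 ∈ H? Yes

Yes, H is a subgroup of ℤ_51


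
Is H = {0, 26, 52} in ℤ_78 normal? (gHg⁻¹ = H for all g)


H = {0, 26, 52} in ℤ_78
ℤ_78 is abelian; every subgroup of an abelian group is normal

Yes, normal subgroup


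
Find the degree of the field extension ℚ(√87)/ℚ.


√87 has minimal polynomial x² - 87 (irreducible over ℚ since 87 is squarefree)

[ℚ(√87)/ℚ] = 2


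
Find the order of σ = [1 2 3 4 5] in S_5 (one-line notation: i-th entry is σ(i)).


Cycle decomposition: identity (all elements fixed)
Order = 1 (identity has order 1)

ord(σ) = 1


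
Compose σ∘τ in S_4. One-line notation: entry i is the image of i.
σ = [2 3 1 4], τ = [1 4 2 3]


σ∘τ: apply τ first, then σ
1 →τ 1 →σ 2
2 →τ 4 →σ 4
3 →τ 2 →σ 3
4 →τ 3 →σ 1

σ∘τ = [2 4 3 1]


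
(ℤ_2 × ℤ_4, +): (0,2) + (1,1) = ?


Operation: componentwise addition mod (2, 4)
(0,2) + (1,1) = ((a₁+b₁) mod 2, (a₂+b₂) mod 4) with a = (0,2), b = (1,1)

(0,2) + (1,1) = (1,3)


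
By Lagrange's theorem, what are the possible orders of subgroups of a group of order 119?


Lagrange's theorem: |H| divides |G|
|G| = 119
Divisors of 119: 1, 7, 17, 119

Possible subgroup orders: {1, 7, 17, 119}


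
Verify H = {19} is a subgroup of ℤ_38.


Subgroup test for H = {19} in (ℤ_38, +):
(1) 0 ∈ H? No
(2) Closure: for all a,b ∈ H, (a+b) mod 38 ∈ H? No  [counterexample: 19 + 19 = 0 ∉ H]
(3) Inverses: for all a ∈ H, -a mod 38 ∈ H? Yes

No, H is not a subgroup of ℤ_38


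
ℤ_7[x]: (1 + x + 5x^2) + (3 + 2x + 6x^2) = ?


Add coefficients mod 7:
x^0: 1 + 3 = 4 (mod 7)
x^1: 1 + 2 = 3 (mod 7)
x^2: 5 + 6 = 4 (mod 7)
Result: 4 + 3x + 4x^2

f + g = 4 + 3x + 4x^2


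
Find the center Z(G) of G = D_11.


Z(G) = {g ∈ G | gx = xg for all x ∈ G}
For odd n, Z(D_n) = {e}: no nontrivial rotation commutes with all reflections

Z(D_11) = {e}


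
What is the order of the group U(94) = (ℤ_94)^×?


U(n) is the group of units mod n; |U(n)| = φ(n)
|U(94)| = φ(94) = 46

|U(94) = (ℤ_94)^×| = 46


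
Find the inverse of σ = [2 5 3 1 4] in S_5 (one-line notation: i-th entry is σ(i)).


To find σ⁻¹, swap domain and range:
σ(1) = 2 → σ⁻¹(2) = 1
σ(2) = 5 → σ⁻¹(5) = 2
σ(3) = 3 → σ⁻¹(3) = 3
σ(4) = 1 → σ⁻¹(1) = 4
σ(5) = 4 → σ⁻¹(4) = 5

σ⁻¹ = [4 1 3 5 2]


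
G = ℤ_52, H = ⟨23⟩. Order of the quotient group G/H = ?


|⟨23⟩| = n / gcd(23, 52) = 52 / 1 = 52
H is normal (ℤ_52 is abelian).
|G/H| = |G| / |H| = 52 / 52 = 1

|G/H| = 1


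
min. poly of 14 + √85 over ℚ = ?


Let α = 14 + √85. Then α - 14 = √85, so (α - 14)² = 85, giving α² - 28α + 111 = 0. Degree 2 and α ∉ ℚ, so this is the minimal polynomial.

Minimal polynomial: x² - 28x + 111


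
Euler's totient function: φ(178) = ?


Factor n: 178 = 2 × 89
φ(n) = n · ∏(1 - 1/p) over distinct primes p | n
φ(178) = 178 · (1 - 1/2) · (1 - 1/89) = 88

φ(178) = 88


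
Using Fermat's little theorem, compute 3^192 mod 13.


Fermat's little theorem: if p is prime and gcd(a,p)=1, then a^(p-1) ≡ 1 (mod p)
p = 13 is prime, gcd(3,13) = 1
Reduce exponent: 192 mod 12 = 0
So 3^192 ≡ 3^0 (mod 13)
3^0 = 1

3^192 ≡ 1 (mod 13)


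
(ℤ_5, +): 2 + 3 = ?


Operation: addition mod 5
2 + 3 = (a + b) mod 5 with a = 2, b = 3

2 + 3 = 0


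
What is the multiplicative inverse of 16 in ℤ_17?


Use the extended Euclidean algorithm to write 1 = 16·s + 17·t; then s mod 17 is the inverse.
Euclidean algorithm:
  16 = 0·17 + 16
  17 = 1·16 + 1
  16 = 16·1 + 0
gcd(16,17) = 1
Back-substitution gives: 16·(-1) + 17·(1) = 1
So 16⁻¹ ≡ -1 ≡ 16 (mod 17)
Check: 16 × 16 = 256 ≡ 1 (mod 17) ✓

16⁻¹ ≡ 16 (mod 17)


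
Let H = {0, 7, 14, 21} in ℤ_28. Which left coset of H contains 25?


25 + H = {25 + h (mod 28) : h ∈ H}
25+0=25, 25+7=4, 25+14=11, 25+21=18
25 + H = {4, 11, 18, 25} = 4 + H

25 + H = {4, 11, 18, 25}


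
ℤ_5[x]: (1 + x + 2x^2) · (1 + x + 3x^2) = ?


Expand and collect like terms; reduce coefficients mod 5:
x^0: 1·1 = 1 ≡ 1 (mod 5)
x^1: 1·1 + 1·1 = 2 ≡ 2 (mod 5)
x^2: 1·3 + 1·1 + 2·1 = 6 ≡ 1 (mod 5)
x^3: 1·3 + 2·1 = 5 ≡ 0 (mod 5)
x^4: 2·3 = 6 ≡ 1 (mod 5)
Result: 1 + 2x + x^2 + x^4

f · g = 1 + 2x + x^2 + x^4


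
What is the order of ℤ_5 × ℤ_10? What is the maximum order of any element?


|ℤ_5 × ℤ_10| = 5 × 10 = 50
Max element order = lcm(5,10) = 10
Cyclic? No (gcd=5)

|ℤ_5×ℤ_10| = 50, max element order = 10


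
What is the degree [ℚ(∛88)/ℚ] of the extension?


∛88 has minimal polynomial x³ - 88 (irreducible over ℚ since 88 is not a perfect cube)

[ℚ(∛88)/ℚ] = 3


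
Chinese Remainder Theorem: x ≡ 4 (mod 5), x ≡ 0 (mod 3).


m₁ = 5, m₂ = 3, gcd = 1, so CRT applies. M = m₁·m₂ = 15
Let M₁ = M/m₁ = 3, M₂ = M/m₂ = 5
Find y₁ ≡ M₁⁻¹ (mod m₁): 3⁻¹ ≡ 2 (mod 5)
Find y₂ ≡ M₂⁻¹ (mod m₂): 5⁻¹ ≡ 2 (mod 3)
x = a₁·M₁·y₁ + a₂·M₂·y₂ = 4·3·2 + 0·5·2 = 24
Reduce mod 15: x ≡ 9
Check: 9 mod 5 = 4 ✓, 9 mod 3 = 0 ✓

x ≡ 9 (mod 15)


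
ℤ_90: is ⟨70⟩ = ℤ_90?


g generates ℤ_n iff gcd(g, n) = 1
gcd(70, 90) = 10
Since gcd = 10 ≠ 1, ⟨70⟩ has order 9 < 90, so 70 is not a generator.

No, 70 does not generate ℤ_90


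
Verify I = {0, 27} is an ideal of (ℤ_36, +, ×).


Check ideal conditions for I = {0, 27} in ℤ_36:
(1) I is an additive subgroup? No
(2) For r ∈ ℤ_36 and a ∈ I: r·a ∈ I? No  [counterexample: r=2, a=27, r·a mod 36 = 18 ∉ I]

No, I is not an ideal of ℤ_36


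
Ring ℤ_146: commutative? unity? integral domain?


ℤ_146 is a commutative ring with unity 1; 146 = 2×73 is composite, so 2·73 ≡ 0 gives zero divisors (not an integral domain)
Commutative: Yes
Integral domain: No
Has unity: Yes

ℤ_146: Commutative=Yes, Unity=Yes


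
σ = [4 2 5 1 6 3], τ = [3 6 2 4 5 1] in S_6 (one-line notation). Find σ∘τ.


σ∘τ: apply τ first, then σ
1 →τ 3 →σ 5
2 →τ 6 →σ 3
3 →τ 2 →σ 2
4 →τ 4 →σ 1
5 →τ 5 →σ 6
6 →τ 1 →σ 4

σ∘τ = [5 3 2 1 6 4]


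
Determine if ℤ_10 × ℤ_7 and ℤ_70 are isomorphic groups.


Comparing ℤ_10 × ℤ_7 and ℤ_70:
gcd(10,7) = 1, so ℤ_10 × ℤ_7 ≅ ℤ_70 (CRT)

Yes, ℤ_10 × ℤ_7 ≅ ℤ_70


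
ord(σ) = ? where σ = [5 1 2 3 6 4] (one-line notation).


Cycle decomposition: (1 5 6 4 3 2)
Cycle lengths: 6
Order = lcm(6) = 6

ord(σ) = 6


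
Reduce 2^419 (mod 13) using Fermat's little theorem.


Fermat's little theorem: if p is prime and gcd(a,p)=1, then a^(p-1) ≡ 1 (mod p)
p = 13 is prime, gcd(2,13) = 1
Reduce exponent: 419 mod 12 = 11
So 2^419 ≡ 2^11 (mod 13)
2^11 mod 13 = 7

2^419 ≡ 7 (mod 13)


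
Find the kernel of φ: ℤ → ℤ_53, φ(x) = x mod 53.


Kernel = preimage of identity
ker(φ) = {x ∈ ℤ : x ≡ 0 (mod 53)} = 53ℤ = {0, ±53, ±106, ...}

ker(φ) = 53ℤ


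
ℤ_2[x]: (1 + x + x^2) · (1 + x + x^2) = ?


Expand and collect like terms; reduce coefficients mod 2:
x^0: 1·1 = 1 ≡ 1 (mod 2)
x^1: 1·1 + 1·1 = 2 ≡ 0 (mod 2)
x^2: 1·1 + 1·1 + 1·1 = 3 ≡ 1 (mod 2)
x^3: 1·1 + 1·1 = 2 ≡ 0 (mod 2)
x^4: 1·1 = 1 ≡ 1 (mod 2)
Result: 1 + x^2 + x^4

f · g = 1 + x^2 + x^4


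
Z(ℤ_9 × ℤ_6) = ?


Z(G) = {g ∈ G | gx = xg for all x ∈ G}
Direct product of abelian groups is abelian, so Z(G) = G

Z(ℤ_9 × ℤ_6) = ℤ_9 × ℤ_6


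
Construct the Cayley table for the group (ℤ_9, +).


Elements: {0, 1, 2, 3, 4, 5, 6, 7, 8}
Operation: addition mod 9
Entry (a, b) = (a + b) mod 9

Cayley table:
  | 0 | 1 | 2 | 3 | 4 | 5 | 6 | 7 | 8
0 | 0 | 1 | 2 | 3 | 4 | 5 | 6 | 7 | 8
1 | 1 | 2 | 3 | 4 | 5 | 6 | 7 | 8 | 0
2 | 2 | 3 | 4 | 5 | 6 | 7 | 8 | 0 | 1
3 | 3 | 4 | 5 | 6 | 7 | 8 | 0 | 1 | 2
4 | 4 | 5 | 6 | 7 | 8 | 0 | 1 | 2 | 3
5 | 5 | 6 | 7 | 8 | 0 | 1 | 2 | 3 | 4
6 | 6 | 7 | 8 | 0 | 1 | 2 | 3 | 4 | 5
7 | 7 | 8 | 0 | 1 | 2 | 3 | 4 | 5 | 6
8 | 8 | 0 | 1 | 2 | 3 | 4 | 5 | 6 | 7


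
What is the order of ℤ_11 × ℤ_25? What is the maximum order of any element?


|ℤ_11 × ℤ_25| = 11 × 25 = 275
Max element order = lcm(11,25) = 275
Cyclic? Yes (gcd=1)

|ℤ_11×ℤ_25| = 275, max element order = 275


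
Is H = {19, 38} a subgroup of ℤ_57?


Subgroup test for H = {19, 38} in (ℤ_57, +):
(1) 0 ∈ H? No
(2) Closure: for all a,b ∈ H, (a+b) mod 57 ∈ H? No  [counterexample: 19 + 38 = 0 ∉ H]
(3) Inverses: for all a ∈ H, -a mod 57 ∈ H? Yes

No, H is not a subgroup of ℤ_57


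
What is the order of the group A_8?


|A_n| = n!/2 (even permutations)
|A_8| = 8!/2 = 40320/2 = 20160

|A_8| = 20160


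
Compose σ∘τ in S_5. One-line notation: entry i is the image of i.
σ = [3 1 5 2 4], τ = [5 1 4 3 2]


σ∘τ: apply τ first, then σ
1 →τ 5 →σ 4
2 →τ 1 →σ 3
3 →τ 4 →σ 2
4 →τ 3 →σ 5
5 →τ 2 →σ 1

σ∘τ = [4 3 2 5 1]


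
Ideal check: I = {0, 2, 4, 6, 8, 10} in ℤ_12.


Check ideal conditions for I = {0, 2, 4, 6, 8, 10} in ℤ_12:
(1) I is an additive subgroup? Yes
(2) For r ∈ ℤ_12 and a ∈ I: r·a ∈ I? Yes

Yes, I is an ideal of ℤ_12


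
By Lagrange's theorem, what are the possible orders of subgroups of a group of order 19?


Lagrange's theorem: |H| divides |G|
|G| = 19
Divisors of 19: 1, 19

Possible subgroup orders: {1, 19}


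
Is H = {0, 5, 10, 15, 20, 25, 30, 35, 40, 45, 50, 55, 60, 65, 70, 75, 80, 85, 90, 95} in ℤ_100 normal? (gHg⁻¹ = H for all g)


H = {0, 5, 10, 15, 20, 25, 30, 35, 40, 45, 50, 55, 60, 65, 70, 75, 80, 85, 90, 95} in ℤ_100
ℤ_100 is abelian; every subgroup of an abelian group is normal

Yes, normal subgroup


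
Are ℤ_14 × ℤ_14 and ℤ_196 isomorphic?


Comparing ℤ_14 × ℤ_14 and ℤ_196:
gcd(14,14) = 14 ≠ 1. Max element order in ℤ_14×ℤ_14 is lcm(14,14) = 14 < 196, so it has no element of order 196

No, ℤ_14 × ℤ_14 ≇ ℤ_196


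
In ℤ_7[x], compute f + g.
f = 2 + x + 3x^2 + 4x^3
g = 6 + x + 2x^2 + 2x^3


Add coefficients mod 7:
x^0: 2 + 6 = 1 (mod 7)
x^1: 1 + 1 = 2 (mod 7)
x^2: 3 + 2 = 5 (mod 7)
x^3: 4 + 2 = 6 (mod 7)
Result: 1 + 2x + 5x^2 + 6x^3

f + g = 1 + 2x + 5x^2 + 6x^3


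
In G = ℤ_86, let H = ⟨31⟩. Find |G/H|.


|⟨31⟩| = n / gcd(31, 86) = 86 / 1 = 86
H is normal (ℤ_86 is abelian).
|G/H| = |G| / |H| = 86 / 86 = 1

|G/H| = 1


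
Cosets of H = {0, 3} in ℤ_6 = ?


H = {0, 3}, |H| = 2
Number of cosets = |G|/|H| = 6/2 = 3
0 + H = {0, 3}
1 + H = {1, 4}
2 + H = {2, 5}

Cosets: 0+H={0,3}; 1+H={1,4}; 2+H={2,5}


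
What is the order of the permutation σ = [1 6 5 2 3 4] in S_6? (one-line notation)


Cycle decomposition: (2 6 4) (3 5)
Cycle lengths: 3, 2
Order = lcm(3, 2) = 6

ord(σ) = 6


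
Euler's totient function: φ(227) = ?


Factor n: 227 = 227
φ(n) = n · ∏(1 - 1/p) over distinct primes p | n
φ(227) = 227 · (1 - 1/227) = 226

φ(227) = 226


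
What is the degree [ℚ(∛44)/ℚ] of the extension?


∛44 has minimal polynomial x³ - 44 (irreducible over ℚ since 44 is not a perfect cube)

[ℚ(∛44)/ℚ] = 3


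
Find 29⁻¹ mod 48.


Use the extended Euclidean algorithm to write 1 = 29·s + 48·t; then s mod 48 is the inverse.
Euclidean algorithm:
  29 = 0·48 + 29
  48 = 1·29 + 19
  29 = 1·19 + 10
  19 = 1·10 + 9
  10 = 1·9 + 1
  9 = 9·1 + 0
gcd(29,48) = 1
Back-substitution gives: 29·(5) + 48·(-3) = 1
So 29⁻¹ ≡ 5 ≡ 5 (mod 48)
Check: 29 × 5 = 145 ≡ 1 (mod 48) ✓

29⁻¹ ≡ 5 (mod 48)


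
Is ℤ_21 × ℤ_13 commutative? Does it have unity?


Direct product ring; commutative with unity (1,1); but (1,0)·(0,1) = (0,0) gives zero divisors, so not an integral domain
Commutative: Yes
Integral domain: No
Has unity: Yes

ℤ_21 × ℤ_13: Commutative=Yes, Unity=Yes


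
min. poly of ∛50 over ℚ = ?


∛50 satisfies x³ - 50 = 0, irreducible over ℚ (no rational root; 50 is not a perfect cube)

Minimal polynomial: x³ - 50


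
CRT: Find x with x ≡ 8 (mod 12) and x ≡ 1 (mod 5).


m₁ = 12, m₂ = 5, gcd = 1, so CRT applies. M = m₁·m₂ = 60
Let M₁ = M/m₁ = 5, M₂ = M/m₂ = 12
Find y₁ ≡ M₁⁻¹ (mod m₁): 5⁻¹ ≡ 5 (mod 12)
Find y₂ ≡ M₂⁻¹ (mod m₂): 12⁻¹ ≡ 3 (mod 5)
x = a₁·M₁·y₁ + a₂·M₂·y₂ = 8·5·5 + 1·12·3 = 236
Reduce mod 60: x ≡ 56
Check: 56 mod 12 = 8 ✓, 56 mod 5 = 1 ✓

x ≡ 56 (mod 60)


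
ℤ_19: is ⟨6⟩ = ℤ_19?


g generates ℤ_n iff gcd(g, n) = 1
gcd(6, 19) = 1
Since gcd = 1, 6 is a generator.

Yes, 6 generates ℤ_19


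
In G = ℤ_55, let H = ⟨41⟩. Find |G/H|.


|⟨41⟩| = n / gcd(41, 55) = 55 / 1 = 55
H is normal (ℤ_55 is abelian).
|G/H| = |G| / |H| = 55 / 55 = 1

|G/H| = 1


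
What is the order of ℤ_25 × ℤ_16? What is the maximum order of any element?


|ℤ_25 × ℤ_16| = 25 × 16 = 400
Max element order = lcm(25,16) = 400
Cyclic? Yes (gcd=1)

|ℤ_25×ℤ_16| = 400, max element order = 400


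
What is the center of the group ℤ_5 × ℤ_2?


Z(G) = {g ∈ G | gx = xg for all x ∈ G}
Direct product of abelian groups is abelian, so Z(G) = G

Z(ℤ_5 × ℤ_2) = ℤ_5 × ℤ_2


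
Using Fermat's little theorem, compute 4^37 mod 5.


Fermat's little theorem: if p is prime and gcd(a,p)=1, then a^(p-1) ≡ 1 (mod p)
p = 5 is prime, gcd(4,5) = 1
Reduce exponent: 37 mod 4 = 1
So 4^37 ≡ 4^1 (mod 5)
4^1 mod 5 = 4

4^37 ≡ 4 (mod 5)


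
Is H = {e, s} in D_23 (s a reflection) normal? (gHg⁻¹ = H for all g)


H = {e, s} in D_23 (s a reflection)
r·s·r⁻¹ = sr⁻² ≠ s for n ≥ 3, so {e, s} is not closed under conjugation

No, not a normal subgroup


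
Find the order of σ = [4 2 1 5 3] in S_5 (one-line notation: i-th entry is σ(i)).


Cycle decomposition: (1 4 5 3)
Cycle lengths: 4
Order = lcm(4) = 4

ord(σ) = 4


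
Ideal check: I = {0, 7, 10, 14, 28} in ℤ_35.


Check ideal conditions for I = {0, 7, 10, 14, 28} in ℤ_35:
(1) I is an additive subgroup? No
(2) For r ∈ ℤ_35 and a ∈ I: r·a ∈ I? No  [counterexample: r=2, a=10, r·a mod 35 = 20 ∉ I]

No, I is not an ideal of ℤ_35


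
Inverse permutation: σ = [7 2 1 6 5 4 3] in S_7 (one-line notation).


To find σ⁻¹, swap domain and range:
σ(1) = 7 → σ⁻¹(7) = 1
σ(2) = 2 → σ⁻¹(2) = 2
σ(3) = 1 → σ⁻¹(1) = 3
σ(4) = 6 → σ⁻¹(6) = 4
σ(5) = 5 → σ⁻¹(5) = 5
σ(6) = 4 → σ⁻¹(4) = 6
σ(7) = 3 → σ⁻¹(3) = 7

σ⁻¹ = [3 2 7 6 5 4 1]


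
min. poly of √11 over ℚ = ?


√11 satisfies x² - 11 = 0, irreducible over ℚ since 11 is squarefree

Minimal polynomial: x² - 11


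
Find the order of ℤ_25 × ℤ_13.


|A × B| = |A| · |B|
|ℤ_25 × ℤ_13| = 25 × 13 = 325

|ℤ_25 × ℤ_13| = 325


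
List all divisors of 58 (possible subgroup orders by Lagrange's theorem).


Lagrange's theorem: |H| divides |G|
|G| = 58
Divisors of 58: 1, 2, 29, 58

Possible subgroup orders: {1, 2, 29, 58}


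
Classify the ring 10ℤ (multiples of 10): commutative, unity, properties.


10ℤ is a commutative ring under +,× but has no multiplicative identity (1 ∉ 10ℤ); it has no zero divisors, but without unity it is not an integral domain
Commutative: Yes
Integral domain: No
Has unity: No

10ℤ (multiples of 10): Commutative=Yes, Unity=No


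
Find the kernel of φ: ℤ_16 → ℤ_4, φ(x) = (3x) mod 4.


Kernel = preimage of identity
ker(φ) = {x ∈ ℤ_16 : 3x ≡ 0 (mod 4)}. Since 4 | 16, φ is well-defined. The kernel is the cyclic subgroup ⟨4⟩ of ℤ_16 (order 4), i.e. {0, 4, 8, 12}

ker(φ) = {0, 4, 8, 12}


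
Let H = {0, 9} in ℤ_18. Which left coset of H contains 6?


6 + H = {6 + h (mod 18) : h ∈ H}
6+0=6, 6+9=15

6 + H = {6, 15}


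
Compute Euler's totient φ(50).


Factor n: 50 = 2 × 5^2
φ(n) = n · ∏(1 - 1/p) over distinct primes p | n
φ(50) = 50 · (1 - 1/2) · (1 - 1/5) = 20

φ(50) = 20


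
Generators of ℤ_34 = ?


g generates ℤ_n iff gcd(g,n) = 1
Prime factors of 34: 2, 17
Generators are g ∈ {1,...,33} not divisible by any of these primes.
Generators: {1, 3, 5, 7, 9, 11, 13, 15, 19, 21, 23, 25, 27, 29, 31, 33}
Number of generators = φ(34) = 16

Generators of ℤ_34 = {1, 3, 5, 7, 9, 11, 13, 15, 19, 21, 23, 25, 27, 29, 31, 33}


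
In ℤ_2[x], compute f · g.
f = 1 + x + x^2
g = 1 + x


Expand and collect like terms; reduce coefficients mod 2:
x^0: 1·1 = 1 ≡ 1 (mod 2)
x^1: 1·1 + 1·1 = 2 ≡ 0 (mod 2)
x^2: 1·1 + 1·1 = 2 ≡ 0 (mod 2)
x^3: 1·1 = 1 ≡ 1 (mod 2)
Result: 1 + x^3

f · g = 1 + x^3


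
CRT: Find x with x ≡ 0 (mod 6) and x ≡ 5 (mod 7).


m₁ = 6, m₂ = 7, gcd = 1, so CRT applies. M = m₁·m₂ = 42
Let M₁ = M/m₁ = 7, M₂ = M/m₂ = 6
Find y₁ ≡ M₁⁻¹ (mod m₁): 7⁻¹ ≡ 1 (mod 6)
Find y₂ ≡ M₂⁻¹ (mod m₂): 6⁻¹ ≡ 6 (mod 7)
x = a₁·M₁·y₁ + a₂·M₂·y₂ = 0·7·1 + 5·6·6 = 180
Reduce mod 42: x ≡ 12
Check: 12 mod 6 = 0 ✓, 12 mod 7 = 5 ✓

x ≡ 12 (mod 42)


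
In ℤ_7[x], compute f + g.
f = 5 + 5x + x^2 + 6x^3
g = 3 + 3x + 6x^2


Add coefficients mod 7:
x^0: 5 + 3 = 1 (mod 7)
x^1: 5 + 3 = 1 (mod 7)
x^2: 1 + 6 = 0 (mod 7)
x^3: 6 + 0 = 6 (mod 7)
Result: 1 + x + 6x^3

f + g = 1 + x + 6x^3


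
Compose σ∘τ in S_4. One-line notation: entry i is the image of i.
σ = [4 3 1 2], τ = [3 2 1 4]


σ∘τ: apply τ first, then σ
1 →τ 3 →σ 1
2 →τ 2 →σ 3
3 →τ 1 →σ 4
4 →τ 4 →σ 2

σ∘τ = [1 3 4 2]


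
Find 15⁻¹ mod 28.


Use the extended Euclidean algorithm to write 1 = 15·s + 28·t; then s mod 28 is the inverse.
Euclidean algorithm:
  15 = 0·28 + 15
  28 = 1·15 + 13
  15 = 1·13 + 2
  13 = 6·2 + 1
  2 = 2·1 + 0
gcd(15,28) = 1
Back-substitution gives: 15·(-13) + 28·(7) = 1
So 15⁻¹ ≡ -13 ≡ 15 (mod 28)
Check: 15 × 15 = 225 ≡ 1 (mod 28) ✓

15⁻¹ ≡ 15 (mod 28)


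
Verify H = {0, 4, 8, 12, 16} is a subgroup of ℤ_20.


Subgroup test for H = {0, 4, 8, 12, 16} in (ℤ_20, +):
(1) 0 ∈ H? Yes
(2) Closure: for all a,b ∈ H, (a+b) mod 20 ∈ H? Yes
(3) Inverses: for all a ∈ H, -a mod 20 ∈ H? Yes

Yes, H is a subgroup of ℤ_20


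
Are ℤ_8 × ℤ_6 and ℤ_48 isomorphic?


Comparing ℤ_8 × ℤ_6 and ℤ_48:
gcd(8,6) = 2 ≠ 1. Max element order in ℤ_8×ℤ_6 is lcm(8,6) = 24 < 48, so it has no element of order 48

No, ℤ_8 × ℤ_6 ≇ ℤ_48


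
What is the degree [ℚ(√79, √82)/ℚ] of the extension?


[ℚ(√79,√82):ℚ] = [ℚ(√79,√82):ℚ(√79)]·[ℚ(√79):ℚ] = 2·2 = 4

[ℚ(√79, √82)/ℚ] = 4


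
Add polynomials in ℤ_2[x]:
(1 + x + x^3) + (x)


Add coefficients mod 2:
x^0: 1 + 0 = 1 (mod 2)
x^1: 1 + 1 = 0 (mod 2)
x^2: 0 + 0 = 0 (mod 2)
x^3: 1 + 0 = 1 (mod 2)
Result: 1 + x^3

f + g = 1 + x^3


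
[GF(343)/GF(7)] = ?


GF(343) = GF(7^3), so the extension degree is 3

[GF(343)/GF(7)] = 3


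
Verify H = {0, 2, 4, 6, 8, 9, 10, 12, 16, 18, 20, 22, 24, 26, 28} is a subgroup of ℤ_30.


Subgroup test for H = {0, 2, 4, 6, 8, 9, 10, 12, 16, 18, 20, 22, 24, 26, 28} in (ℤ_30, +):
(1) 0 ∈ H? Yes
(2) Closure: for all a,b ∈ H, (a+b) mod 30 ∈ H? No  [counterexample: 2 + 9 = 11 ∉ H]
(3) Inverses: for all a ∈ H, -a mod 30 ∈ H? No

No, H is not a subgroup of ℤ_30


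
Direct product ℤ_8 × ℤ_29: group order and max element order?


|ℤ_8 × ℤ_29| = 8 × 29 = 232
Max element order = lcm(8,29) = 232
Cyclic? Yes (gcd=1)

|ℤ_8×ℤ_29| = 232, max element order = 232


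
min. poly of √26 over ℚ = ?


√26 satisfies x² - 26 = 0, irreducible over ℚ since 26 is squarefree

Minimal polynomial: x² - 26


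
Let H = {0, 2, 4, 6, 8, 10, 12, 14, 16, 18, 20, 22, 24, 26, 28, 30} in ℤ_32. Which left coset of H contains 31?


31 + H = {31 + h (mod 32) : h ∈ H}
31+0=31, 31+2=1, 31+4=3, 31+6=5, 31+8=7, 31+10=9, 31+12=11, 31+14=13, 31+16=15, 31+18=17, 31+20=19, 31+22=21, 31+24=23, 31+26=25, 31+28=27, 31+30=29
31 + H = {1, 3, 5, 7, 9, 11, 13, 15, 17, 19, 21, 23, 25, 27, 29, 31} = 1 + H

31 + H = {1, 3, 5, 7, 9, 11, 13, 15, 17, 19, 21, 23, 25, 27, 29, 31}


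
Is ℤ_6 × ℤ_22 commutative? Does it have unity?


Direct product ring; commutative with unity (1,1); but (1,0)·(0,1) = (0,0) gives zero divisors, so not an integral domain
Commutative: Yes
Integral domain: No
Has unity: Yes

ℤ_6 × ℤ_22: Commutative=Yes, Unity=Yes


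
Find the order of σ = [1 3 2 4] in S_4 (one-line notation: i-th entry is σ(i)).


Cycle decomposition: (2 3)
Cycle lengths: 2
Order = lcm(2) = 2

ord(σ) = 2


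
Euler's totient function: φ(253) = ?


Factor n: 253 = 11 × 23
φ(n) = n · ∏(1 - 1/p) over distinct primes p | n
φ(253) = 253 · (1 - 1/11) · (1 - 1/23) = 220

φ(253) = 220


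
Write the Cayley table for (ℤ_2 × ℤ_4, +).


Elements: {(0,0), (0,1), (0,2), (0,3), (1,0), (1,1), (1,2), (1,3)}
Operation: componentwise addition mod (2, 4)
Entry (a, b) = ((a₁+b₁) mod 2, (a₂+b₂) mod 4)

Cayley table:
      | (0,0) | (0,1) | (0,2) | (0,3) | (1,0) | (1,1) | (1,2) | (1,3)
(0,0) | (0,0) | (0,1) | (0,2) | (0,3) | (1,0) | (1,1) | (1,2) | (1,3)
(0,1) | (0,1) | (0,2) | (0,3) | (0,0) | (1,1) | (1,2) | (1,3) | (1,0)
(0,2) | (0,2) | (0,3) | (0,0) | (0,1) | (1,2) | (1,3) | (1,0) | (1,1)
(0,3) | (0,3) | (0,0) | (0,1) | (0,2) | (1,3) | (1,0) | (1,1) | (1,2)
(1,0) | (1,0) | (1,1) | (1,2) | (1,3) | (0,0) | (0,1) | (0,2) | (0,3)
(1,1) | (1,1) | (1,2) | (1,3) | (1,0) | (0,1) | (0,2) | (0,3) | (0,0)
(1,2) | (1,2) | (1,3) | (1,0) | (1,1) | (0,2) | (0,3) | (0,0) | (0,1)
(1,3) | (1,3) | (1,0) | (1,1) | (1,2) | (0,3) | (0,0) | (0,1) | (0,2)


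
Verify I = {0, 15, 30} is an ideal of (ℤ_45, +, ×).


Check ideal conditions for I = {0, 15, 30} in ℤ_45:
(1) I is an additive subgroup? Yes
(2) For r ∈ ℤ_45 and a ∈ I: r·a ∈ I? Yes

Yes, I is an ideal of ℤ_45


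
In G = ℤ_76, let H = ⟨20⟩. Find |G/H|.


|⟨20⟩| = n / gcd(20, 76) = 76 / 4 = 19
H is normal (ℤ_76 is abelian).
|G/H| = |G| / |H| = 76 / 19 = 4

|G/H| = 4


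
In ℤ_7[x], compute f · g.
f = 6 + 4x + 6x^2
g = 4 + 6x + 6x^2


Expand and collect like terms; reduce coefficients mod 7:
x^0: 6·4 = 24 ≡ 3 (mod 7)
x^1: 6·6 + 4·4 = 52 ≡ 3 (mod 7)
x^2: 6·6 + 4·6 + 6·4 = 84 ≡ 0 (mod 7)
x^3: 4·6 + 6·6 = 60 ≡ 4 (mod 7)
x^4: 6·6 = 36 ≡ 1 (mod 7)
Result: 3 + 3x + 4x^3 + x^4

f · g = 3 + 3x + 4x^3 + x^4


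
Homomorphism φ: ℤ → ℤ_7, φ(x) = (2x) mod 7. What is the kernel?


Kernel = preimage of identity
ker(φ) = {x ∈ ℤ : 2x ≡ 0 (mod 7)}. gcd(2,7) = 1, so 2x ≡ 0 (mod 7) ⟺ x ≡ 0 (mod 7/1 = 7). Hence ker(φ) = 7ℤ

ker(φ) = 7ℤ


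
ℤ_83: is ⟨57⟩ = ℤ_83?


g generates ℤ_n iff gcd(g, n) = 1
gcd(57, 83) = 1
Since gcd = 1, 57 is a generator.

Yes, 57 generates ℤ_83


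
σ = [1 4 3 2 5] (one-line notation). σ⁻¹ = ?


To find σ⁻¹, swap domain and range:
σ(1) = 1 → σ⁻¹(1) = 1
σ(2) = 4 → σ⁻¹(4) = 2
σ(3) = 3 → σ⁻¹(3) = 3
σ(4) = 2 → σ⁻¹(2) = 4
σ(5) = 5 → σ⁻¹(5) = 5

σ⁻¹ = [1 4 3 2 5]


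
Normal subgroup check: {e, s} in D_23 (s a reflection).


H = {e, s} in D_23 (s a reflection)
r·s·r⁻¹ = sr⁻² ≠ s for n ≥ 3, so {e, s} is not closed under conjugation

No, not a normal subgroup


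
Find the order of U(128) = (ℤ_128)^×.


U(n) is the group of units mod n; |U(n)| = φ(n)
|U(128)| = φ(128) = 64

|U(128) = (ℤ_128)^×| = 64


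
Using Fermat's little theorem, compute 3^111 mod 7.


Fermat's little theorem: if p is prime and gcd(a,p)=1, then a^(p-1) ≡ 1 (mod p)
p = 7 is prime, gcd(3,7) = 1
Reduce exponent: 111 mod 6 = 3
So 3^111 ≡ 3^3 (mod 7)
3^3 mod 7 = 6

3^111 ≡ 6 (mod 7)


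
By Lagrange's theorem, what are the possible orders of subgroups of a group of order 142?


Lagrange's theorem: |H| divides |G|
|G| = 142
Divisors of 142: 1, 2, 71, 142

Possible subgroup orders: {1, 2, 71, 142}


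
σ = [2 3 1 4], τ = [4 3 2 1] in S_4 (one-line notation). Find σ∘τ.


σ∘τ: apply τ first, then σ
1 →τ 4 →σ 4
2 →τ 3 →σ 1
3 →τ 2 →σ 3
4 →τ 1 →σ 2

σ∘τ = [4 1 3 2]


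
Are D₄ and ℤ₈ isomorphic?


Comparing D₄ and ℤ₈:
D₄ is non-abelian, ℤ₈ is abelian

No, D₄ ≇ ℤ₈


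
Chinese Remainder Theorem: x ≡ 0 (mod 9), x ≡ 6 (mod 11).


m₁ = 9, m₂ = 11, gcd = 1, so CRT applies. M = m₁·m₂ = 99
Let M₁ = M/m₁ = 11, M₂ = M/m₂ = 9
Find y₁ ≡ M₁⁻¹ (mod m₁): 11⁻¹ ≡ 5 (mod 9)
Find y₂ ≡ M₂⁻¹ (mod m₂): 9⁻¹ ≡ 5 (mod 11)
x = a₁·M₁·y₁ + a₂·M₂·y₂ = 0·11·5 + 6·9·5 = 270
Reduce mod 99: x ≡ 72
Check: 72 mod 9 = 0 ✓, 72 mod 11 = 6 ✓

x ≡ 72 (mod 99)


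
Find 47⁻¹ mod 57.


Use the extended Euclidean algorithm to write 1 = 47·s + 57·t; then s mod 57 is the inverse.
Euclidean algorithm:
  47 = 0·57 + 47
  57 = 1·47 + 10
  47 = 4·10 + 7
  10 = 1·7 + 3
  7 = 2·3 + 1
  3 = 3·1 + 0
gcd(47,57) = 1
Back-substitution gives: 47·(17) + 57·(-14) = 1
So 47⁻¹ ≡ 17 ≡ 17 (mod 57)
Check: 47 × 17 = 799 ≡ 1 (mod 57) ✓

47⁻¹ ≡ 17 (mod 57)


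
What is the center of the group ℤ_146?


Z(G) = {g ∈ G | gx = xg for all x ∈ G}
ℤ_146 is abelian, so Z(G) = G

Z(ℤ_146) = ℤ_146


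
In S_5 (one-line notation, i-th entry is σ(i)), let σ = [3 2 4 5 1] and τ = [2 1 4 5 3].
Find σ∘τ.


σ∘τ: apply τ first, then σ
1 →τ 2 →σ 2
2 →τ 1 →σ 3
3 →τ 4 →σ 5
4 →τ 5 →σ 1
5 →τ 3 →σ 4

σ∘τ = [2 3 5 1 4]


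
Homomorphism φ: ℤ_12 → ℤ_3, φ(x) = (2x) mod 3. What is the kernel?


Kernel = preimage of identity
ker(φ) = {x ∈ ℤ_12 : 2x ≡ 0 (mod 3)}. Since 3 | 12, φ is well-defined. The kernel is the cyclic subgroup ⟨3⟩ of ℤ_12 (order 4), i.e. {0, 3, 6, 9}

ker(φ) = {0, 3, 6, 9}


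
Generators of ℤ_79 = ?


g generates ℤ_n iff gcd(g,n) = 1
Prime factors of 79: 79
Generators are g ∈ {1,...,78} not divisible by any of these primes.
Generators: {1, 2, 3, 4, 5, 6, 7, 8, 9, 10, 11, 12, 13, 14, 15, 16, 17, 18, 19, 20, 21, 22, 23, 24, 25, 26, 27, 28, 29, 30, 31, 32, 33, 34, 35, 36, 37, 38, 39, 40, 41, 42, 43, 44, 45, 46, 47, 48, 49, 50, 51, 52, 53, 54, 55, 56, 57, 58, 59, 60, 61, 62, 63, 64, 65, 66, 67, 68, 69, 70, 71, 72, 73, 74, 75, 76, 77, 78}
Number of generators = φ(79) = 78

Generators of ℤ_79 = {1, 2, 3, 4, 5, 6, 7, 8, 9, 10, 11, 12, 13, 14, 15, 16, 17, 18, 19, 20, 21, 22, 23, 24, 25, 26, 27, 28, 29, 30, 31, 32, 33, 34, 35, 36, 37, 38, 39, 40, 41, 42, 43, 44, 45, 46, 47, 48, 49, 50, 51, 52, 53, 54, 55, 56, 57, 58, 59, 60, 61, 62, 63, 64, 65, 66, 67, 68, 69, 70, 71, 72, 73, 74, 75, 76, 77, 78}


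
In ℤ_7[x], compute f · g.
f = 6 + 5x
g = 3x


Expand and collect like terms; reduce coefficients mod 7:
x^0: 6·0 = 0 ≡ 0 (mod 7)
x^1: 6·3 + 5·0 = 18 ≡ 4 (mod 7)
x^2: 5·3 = 15 ≡ 1 (mod 7)
Result: 4x + x^2

f · g = 4x + x^2


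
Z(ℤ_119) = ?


Z(G) = {g ∈ G | gx = xg for all x ∈ G}
ℤ_119 is abelian, so Z(G) = G

Z(ℤ_119) = ℤ_119


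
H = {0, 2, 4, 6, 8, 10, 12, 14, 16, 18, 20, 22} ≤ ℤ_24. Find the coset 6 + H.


6 + H = {6 + h (mod 24) : h ∈ H}
6+0=6, 6+2=8, 6+4=10, 6+6=12, 6+8=14, 6+10=16, 6+12=18, 6+14=20, 6+16=22, 6+18=0, 6+20=2, 6+22=4
6 + H = {0, 2, 4, 6, 8, 10, 12, 14, 16, 18, 20, 22} = 0 + H

6 + H = {0, 2, 4, 6, 8, 10, 12, 14, 16, 18, 20, 22}


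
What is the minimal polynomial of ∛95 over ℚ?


∛95 satisfies x³ - 95 = 0, irreducible over ℚ (no rational root; 95 is not a perfect cube)

Minimal polynomial: x³ - 95


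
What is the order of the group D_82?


|D_n| = 2n (n rotations and n reflections)
|D_82| = 2×82 = 164

|D_82| = 164


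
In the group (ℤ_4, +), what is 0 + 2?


Operation: addition mod 4
0 + 2 = (a + b) mod 4 with a = 0, b = 2

0 + 2 = 2


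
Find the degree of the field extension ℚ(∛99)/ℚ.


∛99 has minimal polynomial x³ - 99 (irreducible over ℚ since 99 is not a perfect cube)

[ℚ(∛99)/ℚ] = 3


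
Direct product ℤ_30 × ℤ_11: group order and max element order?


|ℤ_30 × ℤ_11| = 30 × 11 = 330
Max element order = lcm(30,11) = 330
Cyclic? Yes (gcd=1)

|ℤ_30×ℤ_11| = 330, max element order = 330
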